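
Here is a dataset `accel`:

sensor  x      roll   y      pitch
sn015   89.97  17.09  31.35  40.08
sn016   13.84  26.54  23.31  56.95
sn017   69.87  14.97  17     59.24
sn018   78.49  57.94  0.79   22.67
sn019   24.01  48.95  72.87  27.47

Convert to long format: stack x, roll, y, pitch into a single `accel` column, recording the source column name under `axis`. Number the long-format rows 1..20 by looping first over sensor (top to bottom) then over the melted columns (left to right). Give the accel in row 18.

20 rows total (5 × 4). Row 18: index ⌊(18-1)/4⌋ = 4 into sensor → sn019; (18-1) mod 4 = 1 into the melted columns → roll.
So row 18 is (sn019, roll, 48.95); accel = 48.95.

48.95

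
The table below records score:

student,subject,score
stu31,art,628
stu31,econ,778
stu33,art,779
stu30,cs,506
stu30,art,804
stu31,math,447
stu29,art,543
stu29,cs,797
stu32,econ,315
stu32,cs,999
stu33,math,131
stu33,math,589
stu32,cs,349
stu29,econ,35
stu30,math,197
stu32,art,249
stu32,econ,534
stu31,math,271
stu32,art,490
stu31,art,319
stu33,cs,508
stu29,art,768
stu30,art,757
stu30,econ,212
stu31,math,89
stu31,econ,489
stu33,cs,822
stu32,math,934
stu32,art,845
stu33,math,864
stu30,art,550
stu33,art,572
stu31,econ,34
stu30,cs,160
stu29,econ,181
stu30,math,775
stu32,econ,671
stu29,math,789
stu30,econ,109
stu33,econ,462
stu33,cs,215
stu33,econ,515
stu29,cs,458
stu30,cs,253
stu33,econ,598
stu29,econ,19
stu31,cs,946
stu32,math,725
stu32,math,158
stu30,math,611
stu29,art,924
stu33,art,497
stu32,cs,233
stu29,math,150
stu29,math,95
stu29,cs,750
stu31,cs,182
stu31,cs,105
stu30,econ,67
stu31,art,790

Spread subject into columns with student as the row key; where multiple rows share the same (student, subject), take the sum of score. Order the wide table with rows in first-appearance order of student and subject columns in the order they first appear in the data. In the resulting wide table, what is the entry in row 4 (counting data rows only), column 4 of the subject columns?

With rows in first-appearance order of student, row 4 is student=stu29. subject columns in first-appearance order: art, econ, cs, math; column 4 is math.
Long rows with student=stu29, subject=math: 789 + 150 + 95 = 1034.

1034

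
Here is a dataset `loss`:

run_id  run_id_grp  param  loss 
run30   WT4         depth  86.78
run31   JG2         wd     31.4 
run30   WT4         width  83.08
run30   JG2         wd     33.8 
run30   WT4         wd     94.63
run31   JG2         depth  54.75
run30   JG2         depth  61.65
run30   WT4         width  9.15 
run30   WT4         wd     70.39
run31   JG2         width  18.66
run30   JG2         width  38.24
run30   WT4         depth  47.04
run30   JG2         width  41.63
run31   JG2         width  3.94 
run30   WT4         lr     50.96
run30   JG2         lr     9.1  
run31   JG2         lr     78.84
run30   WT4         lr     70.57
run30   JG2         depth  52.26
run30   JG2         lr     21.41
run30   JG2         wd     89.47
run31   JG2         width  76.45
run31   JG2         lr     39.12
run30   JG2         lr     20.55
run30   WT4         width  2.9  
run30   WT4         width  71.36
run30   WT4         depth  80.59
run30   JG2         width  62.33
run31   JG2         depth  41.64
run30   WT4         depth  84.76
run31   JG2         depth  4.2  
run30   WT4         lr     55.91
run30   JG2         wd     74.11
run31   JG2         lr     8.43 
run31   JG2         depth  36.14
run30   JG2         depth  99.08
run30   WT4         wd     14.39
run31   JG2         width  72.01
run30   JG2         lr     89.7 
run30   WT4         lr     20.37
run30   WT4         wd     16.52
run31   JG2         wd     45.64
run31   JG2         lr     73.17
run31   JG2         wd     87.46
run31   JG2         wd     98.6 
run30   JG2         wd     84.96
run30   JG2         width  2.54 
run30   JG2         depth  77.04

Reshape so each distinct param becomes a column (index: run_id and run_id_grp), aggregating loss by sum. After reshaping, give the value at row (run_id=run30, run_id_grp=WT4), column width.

166.49

Rows with run_id=run30, run_id_grp=WT4 and param=width: loss values are 83.08, 9.15, 2.9, 71.36.
83.08 + 9.15 + 2.9 + 71.36 = 166.49.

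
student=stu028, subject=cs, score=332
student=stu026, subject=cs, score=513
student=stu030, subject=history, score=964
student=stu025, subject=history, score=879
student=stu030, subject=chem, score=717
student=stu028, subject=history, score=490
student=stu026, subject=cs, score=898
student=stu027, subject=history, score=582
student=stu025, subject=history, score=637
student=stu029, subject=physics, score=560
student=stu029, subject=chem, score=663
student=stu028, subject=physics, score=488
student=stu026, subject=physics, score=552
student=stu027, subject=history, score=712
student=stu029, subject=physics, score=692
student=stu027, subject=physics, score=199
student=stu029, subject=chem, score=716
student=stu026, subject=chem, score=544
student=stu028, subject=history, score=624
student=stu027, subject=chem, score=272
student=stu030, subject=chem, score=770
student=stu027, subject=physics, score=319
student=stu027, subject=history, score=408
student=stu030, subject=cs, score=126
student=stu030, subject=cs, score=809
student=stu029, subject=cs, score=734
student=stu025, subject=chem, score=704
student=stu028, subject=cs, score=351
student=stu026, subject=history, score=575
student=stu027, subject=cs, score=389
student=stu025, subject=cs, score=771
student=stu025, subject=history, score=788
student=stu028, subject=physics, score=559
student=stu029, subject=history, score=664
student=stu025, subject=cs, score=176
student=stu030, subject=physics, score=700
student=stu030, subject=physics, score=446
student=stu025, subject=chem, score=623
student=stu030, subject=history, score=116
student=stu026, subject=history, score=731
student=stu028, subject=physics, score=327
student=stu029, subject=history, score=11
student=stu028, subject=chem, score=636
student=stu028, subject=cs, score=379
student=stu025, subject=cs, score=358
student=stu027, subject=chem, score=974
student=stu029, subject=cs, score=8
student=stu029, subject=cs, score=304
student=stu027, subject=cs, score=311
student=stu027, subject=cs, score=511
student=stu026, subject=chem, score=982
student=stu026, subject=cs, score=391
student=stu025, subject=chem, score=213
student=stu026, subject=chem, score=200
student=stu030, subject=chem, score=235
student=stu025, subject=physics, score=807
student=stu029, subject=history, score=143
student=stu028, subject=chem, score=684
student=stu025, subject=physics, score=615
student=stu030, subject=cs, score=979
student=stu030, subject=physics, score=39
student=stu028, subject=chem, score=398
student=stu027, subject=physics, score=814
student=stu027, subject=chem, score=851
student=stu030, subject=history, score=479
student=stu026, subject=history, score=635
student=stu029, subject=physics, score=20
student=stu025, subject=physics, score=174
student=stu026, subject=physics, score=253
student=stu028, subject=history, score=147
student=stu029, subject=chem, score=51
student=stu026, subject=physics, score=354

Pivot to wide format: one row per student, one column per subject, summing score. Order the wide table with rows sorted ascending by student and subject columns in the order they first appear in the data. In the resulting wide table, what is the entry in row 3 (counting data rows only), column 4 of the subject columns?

1332

With rows sorted ascending by student, row 3 is student=stu027. subject columns in first-appearance order: cs, history, chem, physics; column 4 is physics.
Long rows with student=stu027, subject=physics: 199 + 319 + 814 = 1332.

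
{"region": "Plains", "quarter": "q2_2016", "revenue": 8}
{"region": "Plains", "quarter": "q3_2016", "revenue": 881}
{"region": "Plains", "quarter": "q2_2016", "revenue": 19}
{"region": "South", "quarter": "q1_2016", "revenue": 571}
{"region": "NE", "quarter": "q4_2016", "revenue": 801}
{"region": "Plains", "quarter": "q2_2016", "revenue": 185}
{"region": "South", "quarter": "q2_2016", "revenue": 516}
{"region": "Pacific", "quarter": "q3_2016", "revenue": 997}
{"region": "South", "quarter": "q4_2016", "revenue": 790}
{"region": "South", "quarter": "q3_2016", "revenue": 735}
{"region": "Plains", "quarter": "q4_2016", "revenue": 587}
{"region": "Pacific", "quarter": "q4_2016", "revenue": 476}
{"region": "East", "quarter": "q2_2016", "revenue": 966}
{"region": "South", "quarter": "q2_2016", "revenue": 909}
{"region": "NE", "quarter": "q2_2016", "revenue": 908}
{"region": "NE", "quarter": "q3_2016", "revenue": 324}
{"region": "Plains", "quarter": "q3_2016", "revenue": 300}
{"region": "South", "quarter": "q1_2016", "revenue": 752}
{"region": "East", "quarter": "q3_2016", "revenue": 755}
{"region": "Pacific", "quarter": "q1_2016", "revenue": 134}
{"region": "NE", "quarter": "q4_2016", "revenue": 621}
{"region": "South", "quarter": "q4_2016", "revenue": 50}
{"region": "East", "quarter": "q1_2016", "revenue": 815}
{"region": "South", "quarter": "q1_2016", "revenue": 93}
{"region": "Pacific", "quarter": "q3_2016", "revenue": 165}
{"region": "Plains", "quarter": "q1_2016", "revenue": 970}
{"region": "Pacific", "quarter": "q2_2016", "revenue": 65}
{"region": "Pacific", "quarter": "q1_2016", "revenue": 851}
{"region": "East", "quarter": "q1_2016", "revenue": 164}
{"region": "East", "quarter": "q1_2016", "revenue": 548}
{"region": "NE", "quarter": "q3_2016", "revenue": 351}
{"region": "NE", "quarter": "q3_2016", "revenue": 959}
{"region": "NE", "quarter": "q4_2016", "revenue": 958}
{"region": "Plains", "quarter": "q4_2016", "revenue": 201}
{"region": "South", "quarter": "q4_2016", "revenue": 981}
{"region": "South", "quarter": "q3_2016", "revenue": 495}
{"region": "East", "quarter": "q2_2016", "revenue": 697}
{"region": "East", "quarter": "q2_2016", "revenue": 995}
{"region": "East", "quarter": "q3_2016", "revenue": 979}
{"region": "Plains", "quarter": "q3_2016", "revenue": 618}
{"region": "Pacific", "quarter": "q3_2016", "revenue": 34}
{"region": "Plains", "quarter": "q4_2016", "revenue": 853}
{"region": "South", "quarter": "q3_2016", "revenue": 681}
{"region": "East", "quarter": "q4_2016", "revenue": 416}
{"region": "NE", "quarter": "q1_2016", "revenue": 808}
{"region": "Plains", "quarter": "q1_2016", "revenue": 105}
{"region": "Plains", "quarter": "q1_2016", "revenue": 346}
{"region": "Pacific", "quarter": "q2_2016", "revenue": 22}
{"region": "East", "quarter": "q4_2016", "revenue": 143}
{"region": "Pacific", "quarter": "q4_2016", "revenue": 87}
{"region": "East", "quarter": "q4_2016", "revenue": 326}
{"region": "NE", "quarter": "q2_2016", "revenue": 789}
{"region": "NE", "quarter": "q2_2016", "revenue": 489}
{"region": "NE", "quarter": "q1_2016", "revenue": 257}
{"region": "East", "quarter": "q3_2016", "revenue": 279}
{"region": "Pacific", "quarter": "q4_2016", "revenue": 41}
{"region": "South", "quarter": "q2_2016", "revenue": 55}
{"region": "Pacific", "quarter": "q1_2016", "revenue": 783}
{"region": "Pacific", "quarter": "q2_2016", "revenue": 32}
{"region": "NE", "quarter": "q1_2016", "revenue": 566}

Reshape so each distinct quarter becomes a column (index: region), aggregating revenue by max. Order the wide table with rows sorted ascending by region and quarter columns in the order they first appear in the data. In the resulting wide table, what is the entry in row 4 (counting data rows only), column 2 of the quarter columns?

With rows sorted ascending by region, row 4 is region=Plains. quarter columns in first-appearance order: q2_2016, q3_2016, q1_2016, q4_2016; column 2 is q3_2016.
Long rows with region=Plains, quarter=q3_2016: max(881, 300, 618) = 881.

881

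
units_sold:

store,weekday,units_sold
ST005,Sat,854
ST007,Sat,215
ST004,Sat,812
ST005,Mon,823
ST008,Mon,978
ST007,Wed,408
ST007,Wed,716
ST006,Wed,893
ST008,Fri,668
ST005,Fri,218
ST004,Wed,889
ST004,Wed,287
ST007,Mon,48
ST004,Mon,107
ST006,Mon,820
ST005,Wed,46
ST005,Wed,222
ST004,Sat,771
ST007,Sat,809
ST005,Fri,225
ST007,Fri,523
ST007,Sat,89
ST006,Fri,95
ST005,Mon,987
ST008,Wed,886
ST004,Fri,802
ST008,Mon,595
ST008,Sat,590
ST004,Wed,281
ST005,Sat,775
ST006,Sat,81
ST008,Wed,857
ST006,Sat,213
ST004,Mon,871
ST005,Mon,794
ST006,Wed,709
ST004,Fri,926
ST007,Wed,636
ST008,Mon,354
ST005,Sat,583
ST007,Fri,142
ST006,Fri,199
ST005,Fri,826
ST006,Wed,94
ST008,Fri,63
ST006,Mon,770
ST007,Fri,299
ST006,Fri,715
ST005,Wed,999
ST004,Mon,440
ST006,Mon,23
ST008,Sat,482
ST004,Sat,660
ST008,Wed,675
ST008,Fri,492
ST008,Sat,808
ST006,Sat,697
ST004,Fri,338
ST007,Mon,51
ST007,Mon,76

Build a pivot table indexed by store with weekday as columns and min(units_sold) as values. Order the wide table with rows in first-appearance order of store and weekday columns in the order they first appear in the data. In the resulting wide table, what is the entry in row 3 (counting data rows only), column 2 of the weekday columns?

With rows in first-appearance order of store, row 3 is store=ST004. weekday columns in first-appearance order: Sat, Mon, Wed, Fri; column 2 is Mon.
Long rows with store=ST004, weekday=Mon: min(107, 871, 440) = 107.

107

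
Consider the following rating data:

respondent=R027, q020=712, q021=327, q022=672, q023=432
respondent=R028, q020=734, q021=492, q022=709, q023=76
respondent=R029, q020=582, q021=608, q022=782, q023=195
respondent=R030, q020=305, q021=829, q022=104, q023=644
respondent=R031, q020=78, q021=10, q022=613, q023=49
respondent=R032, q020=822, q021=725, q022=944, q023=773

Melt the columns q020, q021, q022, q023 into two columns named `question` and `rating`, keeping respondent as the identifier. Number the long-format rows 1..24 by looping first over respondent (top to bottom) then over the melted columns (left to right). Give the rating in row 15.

24 rows total (6 × 4). Row 15: index ⌊(15-1)/4⌋ = 3 into respondent → R030; (15-1) mod 4 = 2 into the melted columns → q022.
So row 15 is (R030, q022, 104); rating = 104.

104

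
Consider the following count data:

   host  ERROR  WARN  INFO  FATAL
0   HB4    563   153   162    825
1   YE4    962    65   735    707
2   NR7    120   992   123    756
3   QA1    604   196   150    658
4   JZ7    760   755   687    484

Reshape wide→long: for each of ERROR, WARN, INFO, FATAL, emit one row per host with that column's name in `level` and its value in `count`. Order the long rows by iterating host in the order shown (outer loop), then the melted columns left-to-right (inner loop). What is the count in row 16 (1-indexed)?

20 rows total (5 × 4). Row 16: index ⌊(16-1)/4⌋ = 3 into host → QA1; (16-1) mod 4 = 3 into the melted columns → FATAL.
So row 16 is (QA1, FATAL, 658); count = 658.

658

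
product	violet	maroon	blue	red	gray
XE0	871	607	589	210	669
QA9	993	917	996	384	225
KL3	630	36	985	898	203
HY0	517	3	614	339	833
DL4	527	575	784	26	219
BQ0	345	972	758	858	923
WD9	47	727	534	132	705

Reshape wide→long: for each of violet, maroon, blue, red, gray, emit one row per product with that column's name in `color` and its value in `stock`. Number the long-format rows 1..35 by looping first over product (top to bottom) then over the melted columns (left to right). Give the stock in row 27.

35 rows total (7 × 5). Row 27: index ⌊(27-1)/5⌋ = 5 into product → BQ0; (27-1) mod 5 = 1 into the melted columns → maroon.
So row 27 is (BQ0, maroon, 972); stock = 972.

972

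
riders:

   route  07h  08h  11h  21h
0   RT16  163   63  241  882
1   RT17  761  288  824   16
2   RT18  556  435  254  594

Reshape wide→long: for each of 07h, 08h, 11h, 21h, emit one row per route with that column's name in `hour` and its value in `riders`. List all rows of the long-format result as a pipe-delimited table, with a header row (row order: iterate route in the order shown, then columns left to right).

Each (route, column) pair becomes one row: 3 × 4 = 12 rows.
For example, (RT16, 07h) → riders=163.

| route | hour | riders |
| RT16 | 07h | 163 |
| RT16 | 08h | 63 |
| RT16 | 11h | 241 |
| RT16 | 21h | 882 |
| RT17 | 07h | 761 |
| RT17 | 08h | 288 |
| RT17 | 11h | 824 |
| RT17 | 21h | 16 |
| RT18 | 07h | 556 |
| RT18 | 08h | 435 |
| RT18 | 11h | 254 |
| RT18 | 21h | 594 |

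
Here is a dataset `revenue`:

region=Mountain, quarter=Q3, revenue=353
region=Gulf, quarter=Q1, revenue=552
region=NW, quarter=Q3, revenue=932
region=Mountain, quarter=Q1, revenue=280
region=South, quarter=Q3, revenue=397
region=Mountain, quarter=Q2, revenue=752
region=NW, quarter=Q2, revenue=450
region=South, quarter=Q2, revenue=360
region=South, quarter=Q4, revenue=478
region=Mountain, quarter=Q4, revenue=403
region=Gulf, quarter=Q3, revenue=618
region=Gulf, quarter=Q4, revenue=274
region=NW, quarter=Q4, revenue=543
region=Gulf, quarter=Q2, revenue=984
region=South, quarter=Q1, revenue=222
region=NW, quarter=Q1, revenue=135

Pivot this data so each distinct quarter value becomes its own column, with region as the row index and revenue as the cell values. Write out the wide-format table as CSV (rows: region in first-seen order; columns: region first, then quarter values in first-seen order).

Columns: region plus the 4 distinct quarter values (Q3, Q1, Q2, Q4).
For example, row Mountain column Q3 takes revenue=353 from the long row (Mountain, Q3).

region,Q3,Q1,Q2,Q4
Mountain,353,280,752,403
Gulf,618,552,984,274
NW,932,135,450,543
South,397,222,360,478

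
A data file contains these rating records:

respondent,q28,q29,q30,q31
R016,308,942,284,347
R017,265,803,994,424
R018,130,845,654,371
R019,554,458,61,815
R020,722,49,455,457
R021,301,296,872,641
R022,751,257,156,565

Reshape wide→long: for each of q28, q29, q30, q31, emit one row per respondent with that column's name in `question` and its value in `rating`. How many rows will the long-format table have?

7 respondent values × 4 melted columns = 28 rows.

28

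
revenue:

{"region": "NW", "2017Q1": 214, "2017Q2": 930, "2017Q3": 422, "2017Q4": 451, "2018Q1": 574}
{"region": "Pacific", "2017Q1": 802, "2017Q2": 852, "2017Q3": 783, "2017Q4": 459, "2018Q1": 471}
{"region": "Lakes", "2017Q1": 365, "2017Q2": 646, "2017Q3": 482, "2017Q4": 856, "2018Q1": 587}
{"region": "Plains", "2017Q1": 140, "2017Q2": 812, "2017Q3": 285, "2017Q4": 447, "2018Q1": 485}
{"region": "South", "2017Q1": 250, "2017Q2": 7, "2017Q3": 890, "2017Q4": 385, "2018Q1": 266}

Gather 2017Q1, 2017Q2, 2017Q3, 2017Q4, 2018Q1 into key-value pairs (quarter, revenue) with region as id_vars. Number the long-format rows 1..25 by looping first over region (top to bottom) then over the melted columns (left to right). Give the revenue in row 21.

250

25 rows total (5 × 5). Row 21: index ⌊(21-1)/5⌋ = 4 into region → South; (21-1) mod 5 = 0 into the melted columns → 2017Q1.
So row 21 is (South, 2017Q1, 250); revenue = 250.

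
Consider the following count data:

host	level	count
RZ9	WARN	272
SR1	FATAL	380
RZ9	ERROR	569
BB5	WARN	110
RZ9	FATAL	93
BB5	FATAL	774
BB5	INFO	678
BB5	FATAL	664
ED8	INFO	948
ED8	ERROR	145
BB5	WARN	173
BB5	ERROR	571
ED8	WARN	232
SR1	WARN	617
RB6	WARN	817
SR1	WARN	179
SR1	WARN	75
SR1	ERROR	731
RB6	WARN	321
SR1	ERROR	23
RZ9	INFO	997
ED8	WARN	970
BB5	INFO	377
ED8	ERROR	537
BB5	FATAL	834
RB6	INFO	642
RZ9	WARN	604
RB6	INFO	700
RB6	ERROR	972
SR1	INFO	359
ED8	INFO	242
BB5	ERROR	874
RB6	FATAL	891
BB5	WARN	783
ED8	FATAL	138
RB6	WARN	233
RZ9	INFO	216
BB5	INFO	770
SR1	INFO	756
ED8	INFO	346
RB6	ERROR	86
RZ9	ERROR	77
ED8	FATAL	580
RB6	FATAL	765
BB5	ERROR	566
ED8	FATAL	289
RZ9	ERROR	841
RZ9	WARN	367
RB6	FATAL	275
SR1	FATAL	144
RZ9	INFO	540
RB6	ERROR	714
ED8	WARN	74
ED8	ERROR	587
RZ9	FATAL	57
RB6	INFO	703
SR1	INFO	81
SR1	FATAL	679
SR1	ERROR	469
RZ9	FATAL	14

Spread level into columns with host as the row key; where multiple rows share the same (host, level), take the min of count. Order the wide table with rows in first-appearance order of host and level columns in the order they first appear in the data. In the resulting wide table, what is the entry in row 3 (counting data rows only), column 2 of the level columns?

With rows in first-appearance order of host, row 3 is host=BB5. level columns in first-appearance order: WARN, FATAL, ERROR, INFO; column 2 is FATAL.
Long rows with host=BB5, level=FATAL: min(774, 664, 834) = 664.

664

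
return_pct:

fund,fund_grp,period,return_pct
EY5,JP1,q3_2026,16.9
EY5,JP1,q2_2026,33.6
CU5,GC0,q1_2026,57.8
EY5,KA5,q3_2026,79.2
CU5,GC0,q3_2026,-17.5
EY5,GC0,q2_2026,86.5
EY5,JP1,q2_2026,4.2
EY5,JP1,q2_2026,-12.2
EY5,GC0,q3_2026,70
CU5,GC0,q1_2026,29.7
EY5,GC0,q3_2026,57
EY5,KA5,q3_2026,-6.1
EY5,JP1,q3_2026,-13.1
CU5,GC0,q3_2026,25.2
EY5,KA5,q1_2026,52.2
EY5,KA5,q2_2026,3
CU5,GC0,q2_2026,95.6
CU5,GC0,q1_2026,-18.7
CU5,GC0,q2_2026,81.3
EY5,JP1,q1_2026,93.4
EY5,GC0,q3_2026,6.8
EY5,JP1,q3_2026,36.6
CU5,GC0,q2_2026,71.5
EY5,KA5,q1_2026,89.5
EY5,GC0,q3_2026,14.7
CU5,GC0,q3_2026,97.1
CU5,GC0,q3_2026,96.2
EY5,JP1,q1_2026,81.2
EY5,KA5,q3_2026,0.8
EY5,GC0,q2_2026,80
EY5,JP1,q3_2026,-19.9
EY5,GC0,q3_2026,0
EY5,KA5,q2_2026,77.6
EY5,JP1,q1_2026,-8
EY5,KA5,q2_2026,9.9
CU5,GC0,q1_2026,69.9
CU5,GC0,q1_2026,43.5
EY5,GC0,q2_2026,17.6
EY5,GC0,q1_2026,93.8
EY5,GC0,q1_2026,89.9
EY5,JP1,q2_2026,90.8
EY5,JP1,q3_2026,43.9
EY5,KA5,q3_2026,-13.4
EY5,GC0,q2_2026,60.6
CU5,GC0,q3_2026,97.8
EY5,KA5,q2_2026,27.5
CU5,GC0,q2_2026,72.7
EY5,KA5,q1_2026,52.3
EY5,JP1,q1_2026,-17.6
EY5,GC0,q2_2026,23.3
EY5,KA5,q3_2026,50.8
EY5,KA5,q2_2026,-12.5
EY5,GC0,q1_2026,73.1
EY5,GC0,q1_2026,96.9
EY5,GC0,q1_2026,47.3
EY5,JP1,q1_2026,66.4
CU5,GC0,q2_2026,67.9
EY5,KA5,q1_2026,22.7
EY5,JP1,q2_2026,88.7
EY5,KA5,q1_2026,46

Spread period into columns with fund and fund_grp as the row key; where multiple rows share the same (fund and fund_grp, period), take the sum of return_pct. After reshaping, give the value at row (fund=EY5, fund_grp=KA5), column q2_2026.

105.5

Rows with fund=EY5, fund_grp=KA5 and period=q2_2026: return_pct values are 3, 77.6, 9.9, 27.5, -12.5.
3 + 77.6 + 9.9 + 27.5 + -12.5 = 105.5.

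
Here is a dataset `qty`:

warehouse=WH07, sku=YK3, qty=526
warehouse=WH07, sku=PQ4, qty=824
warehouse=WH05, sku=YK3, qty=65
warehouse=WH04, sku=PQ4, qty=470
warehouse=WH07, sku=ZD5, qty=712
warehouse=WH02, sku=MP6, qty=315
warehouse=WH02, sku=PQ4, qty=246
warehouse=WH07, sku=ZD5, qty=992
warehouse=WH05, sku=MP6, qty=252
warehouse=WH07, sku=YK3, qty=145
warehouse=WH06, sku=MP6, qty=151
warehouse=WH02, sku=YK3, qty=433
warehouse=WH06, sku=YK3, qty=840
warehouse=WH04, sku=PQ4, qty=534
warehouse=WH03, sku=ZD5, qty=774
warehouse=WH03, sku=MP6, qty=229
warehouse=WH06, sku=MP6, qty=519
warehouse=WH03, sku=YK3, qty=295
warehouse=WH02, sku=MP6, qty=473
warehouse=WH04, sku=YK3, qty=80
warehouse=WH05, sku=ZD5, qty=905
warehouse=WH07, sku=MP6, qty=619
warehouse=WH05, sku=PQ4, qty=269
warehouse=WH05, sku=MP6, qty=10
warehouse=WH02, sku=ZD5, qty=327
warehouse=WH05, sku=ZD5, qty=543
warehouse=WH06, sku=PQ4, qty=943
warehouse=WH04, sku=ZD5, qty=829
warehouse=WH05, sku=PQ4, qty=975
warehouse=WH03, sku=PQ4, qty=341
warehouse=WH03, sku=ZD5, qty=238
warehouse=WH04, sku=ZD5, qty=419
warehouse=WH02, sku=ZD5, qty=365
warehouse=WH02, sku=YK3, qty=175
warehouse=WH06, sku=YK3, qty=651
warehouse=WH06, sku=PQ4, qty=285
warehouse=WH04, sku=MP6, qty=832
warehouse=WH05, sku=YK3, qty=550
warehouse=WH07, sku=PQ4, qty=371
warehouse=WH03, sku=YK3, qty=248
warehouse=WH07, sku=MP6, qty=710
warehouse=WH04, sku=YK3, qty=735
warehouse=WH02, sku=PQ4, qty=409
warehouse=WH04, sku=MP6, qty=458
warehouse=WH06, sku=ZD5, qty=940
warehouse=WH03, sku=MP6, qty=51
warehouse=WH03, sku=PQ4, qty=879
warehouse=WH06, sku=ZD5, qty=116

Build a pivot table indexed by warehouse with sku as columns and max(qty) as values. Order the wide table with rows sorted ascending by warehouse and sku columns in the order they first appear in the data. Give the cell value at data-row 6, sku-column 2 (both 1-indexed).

With rows sorted ascending by warehouse, row 6 is warehouse=WH07. sku columns in first-appearance order: YK3, PQ4, ZD5, MP6; column 2 is PQ4.
Long rows with warehouse=WH07, sku=PQ4: max(824, 371) = 824.

824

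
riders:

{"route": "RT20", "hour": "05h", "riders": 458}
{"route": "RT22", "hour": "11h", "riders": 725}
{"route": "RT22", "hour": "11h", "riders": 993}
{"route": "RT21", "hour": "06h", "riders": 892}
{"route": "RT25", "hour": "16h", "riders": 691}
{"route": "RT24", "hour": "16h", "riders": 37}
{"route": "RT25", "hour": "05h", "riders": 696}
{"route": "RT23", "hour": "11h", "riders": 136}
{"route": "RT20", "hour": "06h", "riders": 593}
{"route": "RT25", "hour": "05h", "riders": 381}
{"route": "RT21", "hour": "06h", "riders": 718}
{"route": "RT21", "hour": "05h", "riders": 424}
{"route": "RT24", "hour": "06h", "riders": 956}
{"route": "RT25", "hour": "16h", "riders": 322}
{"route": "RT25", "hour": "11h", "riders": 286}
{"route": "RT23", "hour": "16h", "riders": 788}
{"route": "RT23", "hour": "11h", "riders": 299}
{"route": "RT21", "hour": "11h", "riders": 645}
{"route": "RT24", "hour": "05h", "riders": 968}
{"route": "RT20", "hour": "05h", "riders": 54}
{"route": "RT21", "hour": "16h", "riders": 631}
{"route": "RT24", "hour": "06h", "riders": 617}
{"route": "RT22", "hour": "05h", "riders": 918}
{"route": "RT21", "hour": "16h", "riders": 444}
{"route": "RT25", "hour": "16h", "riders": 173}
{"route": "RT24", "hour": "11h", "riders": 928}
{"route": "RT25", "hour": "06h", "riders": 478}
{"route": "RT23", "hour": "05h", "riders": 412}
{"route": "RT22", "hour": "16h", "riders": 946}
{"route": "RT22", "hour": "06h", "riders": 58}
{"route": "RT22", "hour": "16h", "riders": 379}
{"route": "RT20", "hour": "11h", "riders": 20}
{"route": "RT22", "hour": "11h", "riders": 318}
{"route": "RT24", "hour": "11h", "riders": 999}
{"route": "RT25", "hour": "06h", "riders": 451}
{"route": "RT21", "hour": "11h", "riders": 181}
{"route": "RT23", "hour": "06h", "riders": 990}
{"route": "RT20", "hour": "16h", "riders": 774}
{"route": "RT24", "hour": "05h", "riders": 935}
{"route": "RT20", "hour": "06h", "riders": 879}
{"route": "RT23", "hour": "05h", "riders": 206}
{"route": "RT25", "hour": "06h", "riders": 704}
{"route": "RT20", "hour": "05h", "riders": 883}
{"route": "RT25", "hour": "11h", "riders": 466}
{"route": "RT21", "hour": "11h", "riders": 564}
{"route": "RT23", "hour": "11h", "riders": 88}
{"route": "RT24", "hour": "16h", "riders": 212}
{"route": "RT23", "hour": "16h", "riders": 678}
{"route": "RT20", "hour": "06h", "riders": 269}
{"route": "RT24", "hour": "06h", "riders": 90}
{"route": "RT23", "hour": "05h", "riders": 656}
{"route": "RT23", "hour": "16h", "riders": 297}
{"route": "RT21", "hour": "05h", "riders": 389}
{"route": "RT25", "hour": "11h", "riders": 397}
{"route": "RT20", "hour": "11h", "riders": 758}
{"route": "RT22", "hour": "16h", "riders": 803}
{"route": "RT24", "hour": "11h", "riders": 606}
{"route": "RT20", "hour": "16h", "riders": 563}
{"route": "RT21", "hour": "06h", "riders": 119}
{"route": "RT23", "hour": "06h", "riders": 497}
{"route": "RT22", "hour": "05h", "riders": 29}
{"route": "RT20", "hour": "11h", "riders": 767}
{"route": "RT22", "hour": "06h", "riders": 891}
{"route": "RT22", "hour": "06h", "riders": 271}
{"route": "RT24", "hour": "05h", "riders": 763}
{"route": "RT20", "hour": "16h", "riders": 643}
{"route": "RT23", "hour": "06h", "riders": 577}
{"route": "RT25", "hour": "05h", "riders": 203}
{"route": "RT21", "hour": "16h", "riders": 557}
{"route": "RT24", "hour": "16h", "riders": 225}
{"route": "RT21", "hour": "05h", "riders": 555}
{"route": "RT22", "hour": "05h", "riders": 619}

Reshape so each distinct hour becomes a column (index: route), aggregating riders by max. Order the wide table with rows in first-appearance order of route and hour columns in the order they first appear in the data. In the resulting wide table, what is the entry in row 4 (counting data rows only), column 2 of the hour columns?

With rows in first-appearance order of route, row 4 is route=RT25. hour columns in first-appearance order: 05h, 11h, 06h, 16h; column 2 is 11h.
Long rows with route=RT25, hour=11h: max(286, 466, 397) = 466.

466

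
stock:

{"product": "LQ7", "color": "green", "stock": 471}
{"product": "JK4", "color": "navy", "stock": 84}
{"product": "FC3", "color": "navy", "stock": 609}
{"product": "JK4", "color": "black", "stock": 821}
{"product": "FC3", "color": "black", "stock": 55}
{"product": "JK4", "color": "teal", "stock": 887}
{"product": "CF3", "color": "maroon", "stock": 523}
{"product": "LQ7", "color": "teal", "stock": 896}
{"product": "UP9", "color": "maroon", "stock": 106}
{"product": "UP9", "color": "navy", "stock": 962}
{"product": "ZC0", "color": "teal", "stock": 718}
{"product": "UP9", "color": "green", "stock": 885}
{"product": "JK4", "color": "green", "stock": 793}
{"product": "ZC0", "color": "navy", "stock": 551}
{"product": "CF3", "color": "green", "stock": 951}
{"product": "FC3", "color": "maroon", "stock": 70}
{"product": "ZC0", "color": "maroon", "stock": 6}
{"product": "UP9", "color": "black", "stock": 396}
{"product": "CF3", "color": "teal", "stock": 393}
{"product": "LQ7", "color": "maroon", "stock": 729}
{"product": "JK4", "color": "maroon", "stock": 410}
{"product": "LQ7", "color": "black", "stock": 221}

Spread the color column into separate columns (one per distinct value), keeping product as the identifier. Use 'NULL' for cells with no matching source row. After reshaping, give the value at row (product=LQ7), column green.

The long row with product=LQ7, color=green has stock=471.

471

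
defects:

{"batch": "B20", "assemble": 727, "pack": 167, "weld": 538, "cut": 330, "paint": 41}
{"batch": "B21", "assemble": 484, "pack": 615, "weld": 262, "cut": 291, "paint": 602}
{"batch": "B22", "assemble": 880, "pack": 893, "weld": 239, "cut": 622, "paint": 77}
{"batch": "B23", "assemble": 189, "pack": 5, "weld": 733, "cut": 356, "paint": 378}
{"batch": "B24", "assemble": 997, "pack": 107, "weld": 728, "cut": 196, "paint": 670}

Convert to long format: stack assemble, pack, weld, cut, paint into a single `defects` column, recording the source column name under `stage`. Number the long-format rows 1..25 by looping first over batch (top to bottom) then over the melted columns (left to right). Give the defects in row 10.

25 rows total (5 × 5). Row 10: index ⌊(10-1)/5⌋ = 1 into batch → B21; (10-1) mod 5 = 4 into the melted columns → paint.
So row 10 is (B21, paint, 602); defects = 602.

602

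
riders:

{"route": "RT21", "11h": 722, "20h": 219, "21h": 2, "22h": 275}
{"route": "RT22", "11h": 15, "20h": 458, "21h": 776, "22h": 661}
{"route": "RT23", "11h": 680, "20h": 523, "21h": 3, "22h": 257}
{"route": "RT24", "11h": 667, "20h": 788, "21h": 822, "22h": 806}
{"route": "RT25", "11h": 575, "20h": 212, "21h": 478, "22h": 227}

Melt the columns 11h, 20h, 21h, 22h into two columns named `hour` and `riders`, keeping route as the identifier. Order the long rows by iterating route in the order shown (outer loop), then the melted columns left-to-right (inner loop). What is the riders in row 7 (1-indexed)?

776

20 rows total (5 × 4). Row 7: index ⌊(7-1)/4⌋ = 1 into route → RT22; (7-1) mod 4 = 2 into the melted columns → 21h.
So row 7 is (RT22, 21h, 776); riders = 776.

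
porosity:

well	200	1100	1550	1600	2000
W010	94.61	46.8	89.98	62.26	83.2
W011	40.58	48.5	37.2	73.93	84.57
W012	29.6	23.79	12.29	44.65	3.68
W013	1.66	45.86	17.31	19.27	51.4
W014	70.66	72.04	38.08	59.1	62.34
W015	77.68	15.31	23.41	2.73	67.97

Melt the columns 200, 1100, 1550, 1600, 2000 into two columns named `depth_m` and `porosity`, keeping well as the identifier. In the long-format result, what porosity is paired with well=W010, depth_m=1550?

89.98

Unpivoting turns each (well, wide-column) pair into one long row.
The wide cell at row W010, column 1550 holds 89.98, so the long row (W010, 1550) has porosity=89.98.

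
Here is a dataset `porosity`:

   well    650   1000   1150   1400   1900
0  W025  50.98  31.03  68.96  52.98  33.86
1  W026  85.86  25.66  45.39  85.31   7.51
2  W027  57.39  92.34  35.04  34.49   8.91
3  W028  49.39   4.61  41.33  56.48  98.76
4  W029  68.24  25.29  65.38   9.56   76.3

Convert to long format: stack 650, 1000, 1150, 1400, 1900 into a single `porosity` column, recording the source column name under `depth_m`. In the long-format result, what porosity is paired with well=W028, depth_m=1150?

Unpivoting turns each (well, wide-column) pair into one long row.
The wide cell at row W028, column 1150 holds 41.33, so the long row (W028, 1150) has porosity=41.33.

41.33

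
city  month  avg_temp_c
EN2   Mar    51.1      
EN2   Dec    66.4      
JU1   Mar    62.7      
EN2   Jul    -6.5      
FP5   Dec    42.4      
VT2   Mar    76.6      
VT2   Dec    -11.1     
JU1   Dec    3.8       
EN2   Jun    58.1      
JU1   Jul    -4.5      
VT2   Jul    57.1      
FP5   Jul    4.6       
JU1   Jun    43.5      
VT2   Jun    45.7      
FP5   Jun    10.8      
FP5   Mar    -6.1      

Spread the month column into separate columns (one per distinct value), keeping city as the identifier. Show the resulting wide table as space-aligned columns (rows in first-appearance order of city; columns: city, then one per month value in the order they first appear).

city  Mar   Dec    Jul   Jun 
EN2   51.1  66.4   -6.5  58.1
JU1   62.7  3.8    -4.5  43.5
FP5   -6.1  42.4   4.6   10.8
VT2   76.6  -11.1  57.1  45.7

Columns: city plus the 4 distinct month values (Mar, Dec, Jul, Jun).
For example, row EN2 column Mar takes avg_temp_c=51.1 from the long row (EN2, Mar).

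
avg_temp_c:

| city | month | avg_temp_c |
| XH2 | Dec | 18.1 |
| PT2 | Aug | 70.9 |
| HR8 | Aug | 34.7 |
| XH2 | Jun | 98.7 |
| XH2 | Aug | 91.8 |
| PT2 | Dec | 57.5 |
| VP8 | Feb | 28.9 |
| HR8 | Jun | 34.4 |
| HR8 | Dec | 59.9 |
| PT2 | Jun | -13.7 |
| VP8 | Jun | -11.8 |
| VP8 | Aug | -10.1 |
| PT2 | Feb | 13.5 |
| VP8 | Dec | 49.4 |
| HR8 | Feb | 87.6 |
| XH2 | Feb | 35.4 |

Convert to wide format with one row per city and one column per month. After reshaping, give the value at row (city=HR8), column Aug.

34.7

Wide layout: rows indexed by city, columns are the 4 distinct month values (Dec, Aug, Jun, Feb).
Cell (city=HR8, month=Aug) draws from the long row where city=HR8 and month=Aug, which has avg_temp_c=34.7.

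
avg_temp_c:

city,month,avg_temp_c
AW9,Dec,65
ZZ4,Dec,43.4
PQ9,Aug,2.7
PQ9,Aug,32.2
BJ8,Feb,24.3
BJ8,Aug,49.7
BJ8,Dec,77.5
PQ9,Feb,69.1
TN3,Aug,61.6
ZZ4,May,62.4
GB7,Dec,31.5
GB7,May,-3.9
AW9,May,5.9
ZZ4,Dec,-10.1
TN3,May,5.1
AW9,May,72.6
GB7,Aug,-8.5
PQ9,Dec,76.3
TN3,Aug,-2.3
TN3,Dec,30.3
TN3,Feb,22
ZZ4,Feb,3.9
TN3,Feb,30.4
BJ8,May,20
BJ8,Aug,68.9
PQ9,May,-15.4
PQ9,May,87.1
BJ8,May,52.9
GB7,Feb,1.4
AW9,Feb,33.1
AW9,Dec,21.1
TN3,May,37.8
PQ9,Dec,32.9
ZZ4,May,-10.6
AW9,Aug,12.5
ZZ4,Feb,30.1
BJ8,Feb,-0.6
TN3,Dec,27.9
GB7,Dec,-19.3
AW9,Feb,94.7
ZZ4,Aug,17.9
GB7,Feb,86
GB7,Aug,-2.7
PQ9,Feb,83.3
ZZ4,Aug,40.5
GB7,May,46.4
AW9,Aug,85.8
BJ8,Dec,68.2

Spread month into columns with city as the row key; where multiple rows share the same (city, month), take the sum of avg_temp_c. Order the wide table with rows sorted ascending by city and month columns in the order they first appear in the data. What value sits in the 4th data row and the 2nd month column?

34.9

With rows sorted ascending by city, row 4 is city=PQ9. month columns in first-appearance order: Dec, Aug, Feb, May; column 2 is Aug.
Long rows with city=PQ9, month=Aug: 2.7 + 32.2 = 34.9.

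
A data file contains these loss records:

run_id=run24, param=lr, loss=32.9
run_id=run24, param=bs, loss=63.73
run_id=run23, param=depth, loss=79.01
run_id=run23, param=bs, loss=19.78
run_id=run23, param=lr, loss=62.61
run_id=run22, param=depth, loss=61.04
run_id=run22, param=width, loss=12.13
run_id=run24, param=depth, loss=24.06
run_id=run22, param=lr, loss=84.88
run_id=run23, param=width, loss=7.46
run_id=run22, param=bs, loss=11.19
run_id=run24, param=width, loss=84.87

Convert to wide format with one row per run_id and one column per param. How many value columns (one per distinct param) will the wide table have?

4

4 distinct param values: width, lr, depth, bs.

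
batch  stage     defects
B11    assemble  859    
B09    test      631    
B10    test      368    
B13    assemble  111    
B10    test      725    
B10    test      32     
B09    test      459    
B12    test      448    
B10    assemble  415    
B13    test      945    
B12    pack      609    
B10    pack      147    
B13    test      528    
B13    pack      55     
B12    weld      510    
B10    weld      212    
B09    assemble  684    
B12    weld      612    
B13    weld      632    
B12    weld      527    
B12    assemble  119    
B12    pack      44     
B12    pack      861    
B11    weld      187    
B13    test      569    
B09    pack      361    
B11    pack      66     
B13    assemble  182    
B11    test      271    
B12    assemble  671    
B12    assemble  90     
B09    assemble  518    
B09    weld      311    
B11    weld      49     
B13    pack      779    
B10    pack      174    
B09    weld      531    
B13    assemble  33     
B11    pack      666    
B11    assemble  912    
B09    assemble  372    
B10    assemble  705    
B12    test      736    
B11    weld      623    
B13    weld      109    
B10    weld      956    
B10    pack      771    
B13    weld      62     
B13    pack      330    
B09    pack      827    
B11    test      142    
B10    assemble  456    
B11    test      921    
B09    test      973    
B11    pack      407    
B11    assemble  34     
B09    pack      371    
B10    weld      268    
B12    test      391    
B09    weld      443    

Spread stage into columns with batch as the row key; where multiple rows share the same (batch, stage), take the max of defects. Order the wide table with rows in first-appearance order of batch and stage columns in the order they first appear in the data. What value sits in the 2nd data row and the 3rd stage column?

827

With rows in first-appearance order of batch, row 2 is batch=B09. stage columns in first-appearance order: assemble, test, pack, weld; column 3 is pack.
Long rows with batch=B09, stage=pack: max(361, 827, 371) = 827.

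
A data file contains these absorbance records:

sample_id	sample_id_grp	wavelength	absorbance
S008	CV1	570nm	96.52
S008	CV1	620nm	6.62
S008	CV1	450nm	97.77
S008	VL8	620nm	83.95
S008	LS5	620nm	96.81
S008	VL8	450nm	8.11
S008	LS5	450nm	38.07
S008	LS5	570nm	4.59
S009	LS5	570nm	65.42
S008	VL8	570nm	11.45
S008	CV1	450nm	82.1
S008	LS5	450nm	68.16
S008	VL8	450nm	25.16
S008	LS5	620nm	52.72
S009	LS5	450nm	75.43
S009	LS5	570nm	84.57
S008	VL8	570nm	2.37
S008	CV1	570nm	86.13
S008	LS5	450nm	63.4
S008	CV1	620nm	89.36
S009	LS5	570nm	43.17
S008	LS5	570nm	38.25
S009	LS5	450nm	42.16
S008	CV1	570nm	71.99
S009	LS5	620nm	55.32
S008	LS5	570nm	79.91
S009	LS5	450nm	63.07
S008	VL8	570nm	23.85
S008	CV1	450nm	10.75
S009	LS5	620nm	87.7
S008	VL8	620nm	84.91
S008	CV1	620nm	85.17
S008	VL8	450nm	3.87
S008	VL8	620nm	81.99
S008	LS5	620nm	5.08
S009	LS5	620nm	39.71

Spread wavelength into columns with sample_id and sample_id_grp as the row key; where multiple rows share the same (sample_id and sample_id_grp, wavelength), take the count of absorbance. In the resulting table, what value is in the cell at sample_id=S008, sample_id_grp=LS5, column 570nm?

Rows with sample_id=S008, sample_id_grp=LS5 and wavelength=570nm: absorbance values are 4.59, 38.25, 79.91.
3 rows match — count = 3.

3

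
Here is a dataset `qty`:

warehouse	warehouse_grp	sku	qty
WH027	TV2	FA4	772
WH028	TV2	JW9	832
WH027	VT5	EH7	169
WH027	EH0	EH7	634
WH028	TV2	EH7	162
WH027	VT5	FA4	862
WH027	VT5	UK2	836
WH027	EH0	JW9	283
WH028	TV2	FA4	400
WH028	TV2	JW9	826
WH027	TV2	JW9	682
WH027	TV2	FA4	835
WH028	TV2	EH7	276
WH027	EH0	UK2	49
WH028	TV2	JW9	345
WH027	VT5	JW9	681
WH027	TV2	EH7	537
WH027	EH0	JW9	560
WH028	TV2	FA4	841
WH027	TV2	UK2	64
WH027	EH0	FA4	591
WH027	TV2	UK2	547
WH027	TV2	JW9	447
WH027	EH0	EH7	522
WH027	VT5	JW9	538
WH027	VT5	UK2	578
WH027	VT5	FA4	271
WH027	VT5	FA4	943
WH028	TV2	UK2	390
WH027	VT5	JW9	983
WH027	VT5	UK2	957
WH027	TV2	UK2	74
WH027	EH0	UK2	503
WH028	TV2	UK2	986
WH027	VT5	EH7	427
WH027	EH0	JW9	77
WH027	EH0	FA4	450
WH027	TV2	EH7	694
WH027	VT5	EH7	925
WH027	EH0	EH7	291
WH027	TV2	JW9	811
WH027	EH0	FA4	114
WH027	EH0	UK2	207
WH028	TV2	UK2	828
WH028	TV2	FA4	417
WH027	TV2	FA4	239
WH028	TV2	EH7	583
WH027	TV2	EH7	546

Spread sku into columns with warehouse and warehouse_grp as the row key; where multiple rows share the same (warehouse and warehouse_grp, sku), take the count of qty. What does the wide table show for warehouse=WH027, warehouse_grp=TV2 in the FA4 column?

Rows with warehouse=WH027, warehouse_grp=TV2 and sku=FA4: qty values are 772, 835, 239.
3 rows match — count = 3.

3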